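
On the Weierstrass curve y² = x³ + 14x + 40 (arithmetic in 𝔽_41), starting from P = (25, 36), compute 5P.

(25, 5)

Repeated addition: build up to 5P.
2P: tangent at (25, 36): λ = (3·25² + 14)/(2·36) ≡ 3/31. 31⁻¹ ≡ 4 (mod 41) since 31·4 = 124 ≡ 1, so λ ≡ 3·4 ≡ 12.
  x = λ² - 25 - 25 = 144 - 50 ≡ 12; y = λ·(25 - 12) - 36 ≡ 38. → (12, 38)
3P: (12, 38) + (25, 36). λ = (36 - 38)/(25 - 12) ≡ 39/13 mod 41. 13⁻¹ ≡ 19 (mod 41), so λ ≡ 3.
  x = λ² - 12 - 25 = 9 - 37 ≡ 13; y = λ·(12 - 13) - 38 ≡ 0. → (13, 0)
4P: (13, 0) + (25, 36). λ = (36 - 0)/(25 - 13) ≡ 36/12 mod 41. 12⁻¹ ≡ 24 (mod 41) since 12·24 = 288 ≡ 1, so λ ≡ 3.
  x = λ² - 13 - 25 = 9 - 38 ≡ 12; y = λ·(13 - 12) - 0 ≡ 3. → (12, 3)
5P: (12, 3) + (25, 36). λ = (36 - 3)/(25 - 12) ≡ 33/13 mod 41. 13⁻¹ ≡ 19 (mod 41), so λ ≡ 12.
  x = λ² - 12 - 25 = 144 - 37 ≡ 25; y = λ·(12 - 25) - 3 ≡ 5. → (25, 5)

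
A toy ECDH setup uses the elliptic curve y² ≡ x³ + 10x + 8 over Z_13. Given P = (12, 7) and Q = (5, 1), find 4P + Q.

First 4P:
Repeated addition: build up to 4P.
2P: tangent at (12, 7): λ = (3·12² + 10)/(2·7) ≡ 0/1. 1⁻¹ ≡ 1 (mod 13), so λ ≡ 0·1 ≡ 0.
  x = λ² - 12 - 12 = 0 - 24 ≡ 2; y = λ·(12 - 2) - 7 ≡ 6. → (2, 6)
3P: (2, 6) + (12, 7). λ = (7 - 6)/(12 - 2) ≡ 1/10 mod 13. 10⁻¹ ≡ 4 (mod 13), so λ ≡ 4.
  x = λ² - 2 - 12 = 16 - 14 ≡ 2; y = λ·(2 - 2) - 6 ≡ 7. → (2, 7)
4P: (2, 7) + (12, 7). λ = (7 - 7)/(12 - 2) ≡ 0/10 mod 13. 10⁻¹ ≡ 4 (mod 13), so λ ≡ 0.
  x = λ² - 2 - 12 = 0 - 14 ≡ 12; y = λ·(2 - 12) - 7 ≡ 6. → (12, 6)
4P = (12, 6).
Finally 4P + Q:
(12, 6) + (5, 1). λ = (1 - 6)/(5 - 12) ≡ 8/6 mod 13. 6⁻¹ ≡ 11 (mod 13), so λ ≡ 10.
  x = λ² - 12 - 5 = 100 - 17 ≡ 5; y = λ·(12 - 5) - 6 ≡ 12. → (5, 12)

(5, 12)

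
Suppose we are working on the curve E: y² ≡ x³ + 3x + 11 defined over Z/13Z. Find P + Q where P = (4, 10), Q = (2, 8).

(8, 12)

(4, 10) + (2, 8). λ = (8 - 10)/(2 - 4) ≡ 11/11 mod 13. 11⁻¹ ≡ 6 (mod 13) since 11·6 = 66 ≡ 1, so λ ≡ 1.
  x = λ² - 4 - 2 = 1 - 6 ≡ 8; y = λ·(4 - 8) - 10 ≡ 12. → (8, 12)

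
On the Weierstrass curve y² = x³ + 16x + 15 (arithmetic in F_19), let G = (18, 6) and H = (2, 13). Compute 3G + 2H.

First 3G:
Repeated addition: build up to 3G.
2G: tangent at (18, 6): λ = (3·18² + 16)/(2·6) ≡ 0/12. 12⁻¹ ≡ 8 (mod 19), so λ ≡ 0·8 ≡ 0.
  x = λ² - 18 - 18 = 0 - 36 ≡ 2; y = λ·(18 - 2) - 6 ≡ 13. → (2, 13)
3G: (2, 13) + (18, 6). λ = (6 - 13)/(18 - 2) ≡ 12/16 mod 19. 16⁻¹ ≡ 6 (mod 19), so λ ≡ 15.
  x = λ² - 2 - 18 = 225 - 20 ≡ 15; y = λ·(2 - 15) - 13 ≡ 1. → (15, 1)
3G = (15, 1).
Next 2H:
Repeated addition: build up to 2H.
2H: tangent at (2, 13): λ = (3·2² + 16)/(2·13) ≡ 9/7. 7⁻¹ ≡ 11 (mod 19) since 7·11 = 77 ≡ 1, so λ ≡ 9·11 ≡ 4.
  x = λ² - 2 - 2 = 16 - 4 ≡ 12; y = λ·(2 - 12) - 13 ≡ 4. → (12, 4)
2H = (12, 4).
Finally 3G + 2H:
(15, 1) + (12, 4). λ = (4 - 1)/(12 - 15) ≡ 3/16 mod 19. 16⁻¹ ≡ 6 (mod 19) since 16·6 = 96 ≡ 1, so λ ≡ 18.
  x = λ² - 15 - 12 = 324 - 27 ≡ 12; y = λ·(15 - 12) - 1 ≡ 15. → (12, 15)

(12, 15)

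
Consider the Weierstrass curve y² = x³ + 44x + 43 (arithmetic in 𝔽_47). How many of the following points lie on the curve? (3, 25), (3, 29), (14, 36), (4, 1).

(3, 25): 25² ≡ 14, rhs ≡ 14 → on.
(3, 29): 29² ≡ 42, rhs ≡ 14 → off.
(14, 36): 36² ≡ 27, rhs ≡ 19 → off.
(4, 1): 1² ≡ 1, rhs ≡ 1 → on.

2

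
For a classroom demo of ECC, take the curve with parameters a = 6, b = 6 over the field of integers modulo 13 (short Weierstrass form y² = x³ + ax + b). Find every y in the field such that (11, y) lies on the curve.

x³ + 6x + 6 = 1403 ≡ 12 (mod 13).
Square roots of 12 mod 13: 5 and 8 (since 5² = 25 ≡ 12).

5, 8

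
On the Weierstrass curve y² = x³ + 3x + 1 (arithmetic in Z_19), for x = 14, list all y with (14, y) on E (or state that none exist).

x³ + 3x + 1 = 2787 ≡ 13 (mod 19).
13 is a non-residue mod 19; no y exists.

none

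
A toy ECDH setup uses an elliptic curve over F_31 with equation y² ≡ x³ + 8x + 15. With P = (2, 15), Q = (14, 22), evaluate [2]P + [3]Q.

First 2P:
Repeated addition: build up to 2P.
2P: tangent at (2, 15): λ = (3·2² + 8)/(2·15) ≡ 20/30. 30⁻¹ ≡ 30 (mod 31), so λ ≡ 20·30 ≡ 11.
  x = λ² - 2 - 2 = 121 - 4 ≡ 24; y = λ·(2 - 24) - 15 ≡ 22. → (24, 22)
2P = (24, 22).
Next 3Q:
Repeated addition: build up to 3Q.
2Q: tangent at (14, 22): λ = (3·14² + 8)/(2·22) ≡ 7/13. 13⁻¹ ≡ 12 (mod 31) since 13·12 = 156 ≡ 1, so λ ≡ 7·12 ≡ 22.
  x = λ² - 14 - 14 = 484 - 28 ≡ 22; y = λ·(14 - 22) - 22 ≡ 19. → (22, 19)
3Q: (22, 19) + (14, 22). λ = (22 - 19)/(14 - 22) ≡ 3/23 mod 31. 23⁻¹ ≡ 27 (mod 31) since 23·27 = 621 ≡ 1, so λ ≡ 19.
  x = λ² - 22 - 14 = 361 - 36 ≡ 15; y = λ·(22 - 15) - 19 ≡ 21. → (15, 21)
3Q = (15, 21).
Finally 2P + 3Q:
(24, 22) + (15, 21). λ = (21 - 22)/(15 - 24) ≡ 30/22 mod 31. 22⁻¹ ≡ 24 (mod 31) since 22·24 = 528 ≡ 1, so λ ≡ 7.
  x = λ² - 24 - 15 = 49 - 39 ≡ 10; y = λ·(24 - 10) - 22 ≡ 14. → (10, 14)

(10, 14)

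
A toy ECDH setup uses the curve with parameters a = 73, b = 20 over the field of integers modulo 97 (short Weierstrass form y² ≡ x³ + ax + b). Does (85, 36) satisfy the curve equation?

y² = 36² ≡ 35; x³ + 73x + 20 = 620350 ≡ 35 (mod 97). 35 = 35.

yes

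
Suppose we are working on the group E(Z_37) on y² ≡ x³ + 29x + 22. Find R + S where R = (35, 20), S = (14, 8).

(14, 29)

(35, 20) + (14, 8). λ = (8 - 20)/(14 - 35) ≡ 25/16 mod 37. 16⁻¹ ≡ 7 (mod 37), so λ ≡ 27.
  x = λ² - 35 - 14 = 729 - 49 ≡ 14; y = λ·(35 - 14) - 20 ≡ 29. → (14, 29)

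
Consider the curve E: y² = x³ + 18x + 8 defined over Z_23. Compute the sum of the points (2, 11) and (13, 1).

(2, 11) + (13, 1). λ = (1 - 11)/(13 - 2) ≡ 13/11 mod 23. 11⁻¹ ≡ 21 (mod 23), so λ ≡ 20.
  x = λ² - 2 - 13 = 400 - 15 ≡ 17; y = λ·(2 - 17) - 11 ≡ 11. → (17, 11)

(17, 11)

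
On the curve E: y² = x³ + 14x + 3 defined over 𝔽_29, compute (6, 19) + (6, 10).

O

The two points share x = 6 and their y-coordinates satisfy 19 + 10 ≡ 0 (mod 29), so they are inverses. Their sum is ∞.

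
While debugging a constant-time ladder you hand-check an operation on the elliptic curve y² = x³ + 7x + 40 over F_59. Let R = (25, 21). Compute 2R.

tangent at (25, 21): λ = (3·25² + 7)/(2·21) ≡ 53/42. 42⁻¹ ≡ 52 (mod 59) since 42·52 = 2184 ≡ 1, so λ ≡ 53·52 ≡ 42.
  x = λ² - 25 - 25 = 1764 - 50 ≡ 3; y = λ·(25 - 3) - 21 ≡ 18. → (3, 18)

(3, 18)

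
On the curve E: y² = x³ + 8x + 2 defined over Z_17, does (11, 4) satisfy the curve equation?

y² = 4² ≡ 16; x³ + 8x + 2 = 1421 ≡ 10 (mod 17). 16 ≠ 10.

no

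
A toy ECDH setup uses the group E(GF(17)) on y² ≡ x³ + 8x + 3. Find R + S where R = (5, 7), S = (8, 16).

(5, 7) + (8, 16). λ = (16 - 7)/(8 - 5) ≡ 9/3 mod 17. 3⁻¹ ≡ 6 (mod 17) since 3·6 = 18 ≡ 1, so λ ≡ 3.
  x = λ² - 5 - 8 = 9 - 13 ≡ 13; y = λ·(5 - 13) - 7 ≡ 3. → (13, 3)

(13, 3)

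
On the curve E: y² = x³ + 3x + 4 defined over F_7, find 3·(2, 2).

Write G = (2, 2).
Repeated addition: build up to 3G.
2G: tangent at (2, 2): λ = (3·2² + 3)/(2·2) ≡ 1/4. 4⁻¹ ≡ 2 (mod 7), so λ ≡ 1·2 ≡ 2.
  x = λ² - 2 - 2 = 4 - 4 ≡ 0; y = λ·(2 - 0) - 2 ≡ 2. → (0, 2)
3G: (0, 2) + (2, 2). λ = (2 - 2)/(2 - 0) ≡ 0/2 mod 7. 2⁻¹ ≡ 4 (mod 7), so λ ≡ 0.
  x = λ² - 0 - 2 = 0 - 2 ≡ 5; y = λ·(0 - 5) - 2 ≡ 5. → (5, 5)

(5, 5)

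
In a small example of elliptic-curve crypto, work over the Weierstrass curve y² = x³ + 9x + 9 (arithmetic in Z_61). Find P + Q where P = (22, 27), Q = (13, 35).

(22, 27) + (13, 35). λ = (35 - 27)/(13 - 22) ≡ 8/52 mod 61. 52⁻¹ ≡ 27 (mod 61), so λ ≡ 33.
  x = λ² - 22 - 13 = 1089 - 35 ≡ 17; y = λ·(22 - 17) - 27 ≡ 16. → (17, 16)

(17, 16)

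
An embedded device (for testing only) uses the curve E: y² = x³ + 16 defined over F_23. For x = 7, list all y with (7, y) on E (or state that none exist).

x³ + 0x + 16 = 359 ≡ 14 (mod 23).
14 is a non-residue mod 23; no y exists.

none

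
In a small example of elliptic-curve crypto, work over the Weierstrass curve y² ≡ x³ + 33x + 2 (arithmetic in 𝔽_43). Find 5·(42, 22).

(21, 25)

Write Q = (42, 22).
Double-and-add on 5 = (101)₂. Start with Q = (42, 22) for the leading 1-bit.
double: tangent at (42, 22): λ = (3·42² + 33)/(2·22) ≡ 36/1. 1⁻¹ ≡ 1 (mod 43) since 1·1 = 1 ≡ 1, so λ ≡ 36·1 ≡ 36.
  x = λ² - 42 - 42 = 1296 - 84 ≡ 8; y = λ·(42 - 8) - 22 ≡ 41. → (8, 41)
double: tangent at (8, 41): λ = (3·8² + 33)/(2·41) ≡ 10/39. 39⁻¹ ≡ 32 (mod 43) since 39·32 = 1248 ≡ 1, so λ ≡ 10·32 ≡ 19.
  x = λ² - 8 - 8 = 361 - 16 ≡ 1; y = λ·(8 - 1) - 41 ≡ 6. → (1, 6)
add Q: (1, 6) + (42, 22). λ = (22 - 6)/(42 - 1) ≡ 16/41 mod 43. 41⁻¹ ≡ 21 (mod 43), so λ ≡ 35.
  x = λ² - 1 - 42 = 1225 - 43 ≡ 21; y = λ·(1 - 21) - 6 ≡ 25. → (21, 25)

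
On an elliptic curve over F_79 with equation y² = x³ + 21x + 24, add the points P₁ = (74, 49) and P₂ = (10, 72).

(76, 48)

(74, 49) + (10, 72). λ = (72 - 49)/(10 - 74) ≡ 23/15 mod 79. 15⁻¹ ≡ 58 (mod 79), so λ ≡ 70.
  x = λ² - 74 - 10 = 4900 - 84 ≡ 76; y = λ·(74 - 76) - 49 ≡ 48. → (76, 48)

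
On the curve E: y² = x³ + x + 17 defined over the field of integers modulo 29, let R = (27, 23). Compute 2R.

(9, 1)

tangent at (27, 23): λ = (3·27² + 1)/(2·23) ≡ 13/17. 17⁻¹ ≡ 12 (mod 29), so λ ≡ 13·12 ≡ 11.
  x = λ² - 27 - 27 = 121 - 54 ≡ 9; y = λ·(27 - 9) - 23 ≡ 1. → (9, 1)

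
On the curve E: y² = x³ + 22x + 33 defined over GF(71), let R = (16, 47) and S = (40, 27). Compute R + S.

(16, 47) + (40, 27). λ = (27 - 47)/(40 - 16) ≡ 51/24 mod 71. 24⁻¹ ≡ 3 (mod 71), so λ ≡ 11.
  x = λ² - 16 - 40 = 121 - 56 ≡ 65; y = λ·(16 - 65) - 47 ≡ 53. → (65, 53)

(65, 53)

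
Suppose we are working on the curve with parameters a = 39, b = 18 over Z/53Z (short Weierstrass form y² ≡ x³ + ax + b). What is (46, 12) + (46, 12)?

tangent at (46, 12): λ = (3·46² + 39)/(2·12) ≡ 27/24. 24⁻¹ ≡ 42 (mod 53) since 24·42 = 1008 ≡ 1, so λ ≡ 27·42 ≡ 21.
  x = λ² - 46 - 46 = 441 - 92 ≡ 31; y = λ·(46 - 31) - 12 ≡ 38. → (31, 38)

(31, 38)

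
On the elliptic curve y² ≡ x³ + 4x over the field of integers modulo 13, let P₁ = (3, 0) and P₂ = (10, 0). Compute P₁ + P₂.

(3, 0) + (10, 0). λ = (0 - 0)/(10 - 3) ≡ 0/7 mod 13. 7⁻¹ ≡ 2 (mod 13), so λ ≡ 0.
  x = λ² - 3 - 10 = 0 - 13 ≡ 0; y = λ·(3 - 0) - 0 ≡ 0. → (0, 0)

(0, 0)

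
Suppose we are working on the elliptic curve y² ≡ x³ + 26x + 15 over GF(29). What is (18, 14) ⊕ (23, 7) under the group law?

(12, 24)

(18, 14) + (23, 7). λ = (7 - 14)/(23 - 18) ≡ 22/5 mod 29. 5⁻¹ ≡ 6 (mod 29) since 5·6 = 30 ≡ 1, so λ ≡ 16.
  x = λ² - 18 - 23 = 256 - 41 ≡ 12; y = λ·(18 - 12) - 14 ≡ 24. → (12, 24)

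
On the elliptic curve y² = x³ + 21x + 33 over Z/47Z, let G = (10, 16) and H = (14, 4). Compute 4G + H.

First 4G:
Repeated addition: build up to 4G.
2G: tangent at (10, 16): λ = (3·10² + 21)/(2·16) ≡ 39/32. 32⁻¹ ≡ 25 (mod 47), so λ ≡ 39·25 ≡ 35.
  x = λ² - 10 - 10 = 1225 - 20 ≡ 30; y = λ·(10 - 30) - 16 ≡ 36. → (30, 36)
3G: (30, 36) + (10, 16). λ = (16 - 36)/(10 - 30) ≡ 27/27 mod 47. 27⁻¹ ≡ 7 (mod 47), so λ ≡ 1.
  x = λ² - 30 - 10 = 1 - 40 ≡ 8; y = λ·(30 - 8) - 36 ≡ 33. → (8, 33)
4G: (8, 33) + (10, 16). λ = (16 - 33)/(10 - 8) ≡ 30/2 mod 47. 2⁻¹ ≡ 24 (mod 47), so λ ≡ 15.
  x = λ² - 8 - 10 = 225 - 18 ≡ 19; y = λ·(8 - 19) - 33 ≡ 37. → (19, 37)
4G = (19, 37).
Finally 4G + H:
(19, 37) + (14, 4). λ = (4 - 37)/(14 - 19) ≡ 14/42 mod 47. 42⁻¹ ≡ 28 (mod 47) since 42·28 = 1176 ≡ 1, so λ ≡ 16.
  x = λ² - 19 - 14 = 256 - 33 ≡ 35; y = λ·(19 - 35) - 37 ≡ 36. → (35, 36)

(35, 36)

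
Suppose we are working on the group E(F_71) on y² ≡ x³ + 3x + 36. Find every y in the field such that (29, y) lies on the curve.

none

x³ + 3x + 36 = 24512 ≡ 17 (mod 71).
17 is a non-residue mod 71; no y exists.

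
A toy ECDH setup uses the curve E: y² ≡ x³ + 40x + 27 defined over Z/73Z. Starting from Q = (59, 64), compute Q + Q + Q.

(59, 9)

Repeated addition: build up to 3Q.
2Q: tangent at (59, 64): λ = (3·59² + 40)/(2·64) ≡ 44/55. 55⁻¹ ≡ 4 (mod 73), so λ ≡ 44·4 ≡ 30.
  x = λ² - 59 - 59 = 900 - 118 ≡ 52; y = λ·(59 - 52) - 64 ≡ 0. → (52, 0)
3Q: (52, 0) + (59, 64). λ = (64 - 0)/(59 - 52) ≡ 64/7 mod 73. 7⁻¹ ≡ 21 (mod 73), so λ ≡ 30.
  x = λ² - 52 - 59 = 900 - 111 ≡ 59; y = λ·(52 - 59) - 0 ≡ 9. → (59, 9)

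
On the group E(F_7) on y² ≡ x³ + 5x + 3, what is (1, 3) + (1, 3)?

(6, 2)

tangent at (1, 3): λ = (3·1² + 5)/(2·3) ≡ 1/6. 6⁻¹ ≡ 6 (mod 7) since 6·6 = 36 ≡ 1, so λ ≡ 1·6 ≡ 6.
  x = λ² - 1 - 1 = 36 - 2 ≡ 6; y = λ·(1 - 6) - 3 ≡ 2. → (6, 2)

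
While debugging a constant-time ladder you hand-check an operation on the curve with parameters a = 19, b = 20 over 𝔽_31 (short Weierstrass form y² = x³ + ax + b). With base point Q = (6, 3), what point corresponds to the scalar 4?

(27, 29)

Double-and-add on 4 = (100)₂. Start with Q = (6, 3) for the leading 1-bit.
double: tangent at (6, 3): λ = (3·6² + 19)/(2·3) ≡ 3/6. 6⁻¹ ≡ 26 (mod 31), so λ ≡ 3·26 ≡ 16.
  x = λ² - 6 - 6 = 256 - 12 ≡ 27; y = λ·(6 - 27) - 3 ≡ 2. → (27, 2)
double: tangent at (27, 2): λ = (3·27² + 19)/(2·2) ≡ 5/4. 4⁻¹ ≡ 8 (mod 31), so λ ≡ 5·8 ≡ 9.
  x = λ² - 27 - 27 = 81 - 54 ≡ 27; y = λ·(27 - 27) - 2 ≡ 29. → (27, 29)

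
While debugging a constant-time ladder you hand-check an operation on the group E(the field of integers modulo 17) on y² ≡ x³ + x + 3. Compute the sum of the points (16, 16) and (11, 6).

(11, 11)

(16, 16) + (11, 6). λ = (6 - 16)/(11 - 16) ≡ 7/12 mod 17. 12⁻¹ ≡ 10 (mod 17), so λ ≡ 2.
  x = λ² - 16 - 11 = 4 - 27 ≡ 11; y = λ·(16 - 11) - 16 ≡ 11. → (11, 11)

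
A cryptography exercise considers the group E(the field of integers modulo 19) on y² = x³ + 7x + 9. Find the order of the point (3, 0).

2P: (3, 0) + (3, 0): same x and y₁ ≡ -y₂, so the sum is ∞.
2P = ∞, so the order is 2.

2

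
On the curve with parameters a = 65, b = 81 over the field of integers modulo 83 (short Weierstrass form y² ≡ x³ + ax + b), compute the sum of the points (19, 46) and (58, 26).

(19, 46) + (58, 26). λ = (26 - 46)/(58 - 19) ≡ 63/39 mod 83. 39⁻¹ ≡ 66 (mod 83), so λ ≡ 8.
  x = λ² - 19 - 58 = 64 - 77 ≡ 70; y = λ·(19 - 70) - 46 ≡ 44. → (70, 44)

(70, 44)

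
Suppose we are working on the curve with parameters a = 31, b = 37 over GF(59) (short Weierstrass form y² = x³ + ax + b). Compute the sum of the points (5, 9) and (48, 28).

(5, 9) + (48, 28). λ = (28 - 9)/(48 - 5) ≡ 19/43 mod 59. 43⁻¹ ≡ 11 (mod 59), so λ ≡ 32.
  x = λ² - 5 - 48 = 1024 - 53 ≡ 27; y = λ·(5 - 27) - 9 ≡ 54. → (27, 54)

(27, 54)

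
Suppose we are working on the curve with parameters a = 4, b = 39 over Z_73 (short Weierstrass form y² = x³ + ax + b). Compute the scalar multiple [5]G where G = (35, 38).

(47, 68)

Double-and-add on 5 = (101)₂. Start with G = (35, 38) for the leading 1-bit.
double: tangent at (35, 38): λ = (3·35² + 4)/(2·38) ≡ 29/3. 3⁻¹ ≡ 49 (mod 73), so λ ≡ 29·49 ≡ 34.
  x = λ² - 35 - 35 = 1156 - 70 ≡ 64; y = λ·(35 - 64) - 38 ≡ 71. → (64, 71)
double: tangent at (64, 71): λ = (3·64² + 4)/(2·71) ≡ 28/69. 69⁻¹ ≡ 18 (mod 73), so λ ≡ 28·18 ≡ 66.
  x = λ² - 64 - 64 = 4356 - 128 ≡ 67; y = λ·(64 - 67) - 71 ≡ 23. → (67, 23)
add G: (67, 23) + (35, 38). λ = (38 - 23)/(35 - 67) ≡ 15/41 mod 73. 41⁻¹ ≡ 57 (mod 73) since 41·57 = 2337 ≡ 1, so λ ≡ 52.
  x = λ² - 67 - 35 = 2704 - 102 ≡ 47; y = λ·(67 - 47) - 23 ≡ 68. → (47, 68)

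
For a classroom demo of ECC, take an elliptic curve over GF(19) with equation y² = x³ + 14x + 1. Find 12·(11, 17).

(12, 15)

Write G = (11, 17).
Double-and-add on 12 = (1100)₂. Start with G = (11, 17) for the leading 1-bit.
double: tangent at (11, 17): λ = (3·11² + 14)/(2·17) ≡ 16/15. 15⁻¹ ≡ 14 (mod 19), so λ ≡ 16·14 ≡ 15.
  x = λ² - 11 - 11 = 225 - 22 ≡ 13; y = λ·(11 - 13) - 17 ≡ 10. → (13, 10)
add G: (13, 10) + (11, 17). λ = (17 - 10)/(11 - 13) ≡ 7/17 mod 19. 17⁻¹ ≡ 9 (mod 19), so λ ≡ 6.
  x = λ² - 13 - 11 = 36 - 24 ≡ 12; y = λ·(13 - 12) - 10 ≡ 15. → (12, 15)
double: tangent at (12, 15): λ = (3·12² + 14)/(2·15) ≡ 9/11. 11⁻¹ ≡ 7 (mod 19) since 11·7 = 77 ≡ 1, so λ ≡ 9·7 ≡ 6.
  x = λ² - 12 - 12 = 36 - 24 ≡ 12; y = λ·(12 - 12) - 15 ≡ 4. → (12, 4)
double: tangent at (12, 4): λ = (3·12² + 14)/(2·4) ≡ 9/8. 8⁻¹ ≡ 12 (mod 19) since 8·12 = 96 ≡ 1, so λ ≡ 9·12 ≡ 13.
  x = λ² - 12 - 12 = 169 - 24 ≡ 12; y = λ·(12 - 12) - 4 ≡ 15. → (12, 15)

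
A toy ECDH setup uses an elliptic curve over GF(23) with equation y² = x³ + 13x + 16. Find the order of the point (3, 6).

2P: tangent at (3, 6): λ = (3·3² + 13)/(2·6) ≡ 17/12. 12⁻¹ ≡ 2 (mod 23) since 12·2 = 24 ≡ 1, so λ ≡ 17·2 ≡ 11.
  x = λ² - 3 - 3 = 121 - 6 ≡ 0; y = λ·(3 - 0) - 6 ≡ 4. → (0, 4)
3P: (0, 4) + (3, 6). λ = (6 - 4)/(3 - 0) ≡ 2/3 mod 23. 3⁻¹ ≡ 8 (mod 23), so λ ≡ 16.
  x = λ² - 0 - 3 = 256 - 3 ≡ 0; y = λ·(0 - 0) - 4 ≡ 19. → (0, 19)
4P: (0, 19) + (3, 6). λ = (6 - 19)/(3 - 0) ≡ 10/3 mod 23. 3⁻¹ ≡ 8 (mod 23), so λ ≡ 11.
  x = λ² - 0 - 3 = 121 - 3 ≡ 3; y = λ·(0 - 3) - 19 ≡ 17. → (3, 17)
5P: (3, 17) + (3, 6): same x and y₁ ≡ -y₂, so the sum is ∞.
5P = ∞, so the order is 5.

5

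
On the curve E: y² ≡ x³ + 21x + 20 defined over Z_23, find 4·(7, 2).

(21, 19)

Write G = (7, 2).
Repeated addition: build up to 4G.
2G: tangent at (7, 2): λ = (3·7² + 21)/(2·2) ≡ 7/4. 4⁻¹ ≡ 6 (mod 23), so λ ≡ 7·6 ≡ 19.
  x = λ² - 7 - 7 = 361 - 14 ≡ 2; y = λ·(7 - 2) - 2 ≡ 1. → (2, 1)
3G: (2, 1) + (7, 2). λ = (2 - 1)/(7 - 2) ≡ 1/5 mod 23. 5⁻¹ ≡ 14 (mod 23), so λ ≡ 14.
  x = λ² - 2 - 7 = 196 - 9 ≡ 3; y = λ·(2 - 3) - 1 ≡ 8. → (3, 8)
4G: (3, 8) + (7, 2). λ = (2 - 8)/(7 - 3) ≡ 17/4 mod 23. 4⁻¹ ≡ 6 (mod 23) since 4·6 = 24 ≡ 1, so λ ≡ 10.
  x = λ² - 3 - 7 = 100 - 10 ≡ 21; y = λ·(3 - 21) - 8 ≡ 19. → (21, 19)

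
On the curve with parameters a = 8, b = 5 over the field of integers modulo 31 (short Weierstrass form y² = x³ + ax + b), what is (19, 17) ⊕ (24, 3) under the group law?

(7, 30)

(19, 17) + (24, 3). λ = (3 - 17)/(24 - 19) ≡ 17/5 mod 31. 5⁻¹ ≡ 25 (mod 31) since 5·25 = 125 ≡ 1, so λ ≡ 22.
  x = λ² - 19 - 24 = 484 - 43 ≡ 7; y = λ·(19 - 7) - 17 ≡ 30. → (7, 30)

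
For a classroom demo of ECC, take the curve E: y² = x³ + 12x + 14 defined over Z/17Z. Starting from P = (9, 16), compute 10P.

Double-and-add on 10 = (1010)₂. Start with P = (9, 16) for the leading 1-bit.
double: tangent at (9, 16): λ = (3·9² + 12)/(2·16) ≡ 0/15. 15⁻¹ ≡ 8 (mod 17) since 15·8 = 120 ≡ 1, so λ ≡ 0·8 ≡ 0.
  x = λ² - 9 - 9 = 0 - 18 ≡ 16; y = λ·(9 - 16) - 16 ≡ 1. → (16, 1)
double: tangent at (16, 1): λ = (3·16² + 12)/(2·1) ≡ 15/2. 2⁻¹ ≡ 9 (mod 17), so λ ≡ 15·9 ≡ 16.
  x = λ² - 16 - 16 = 256 - 32 ≡ 3; y = λ·(16 - 3) - 1 ≡ 3. → (3, 3)
add P: (3, 3) + (9, 16). λ = (16 - 3)/(9 - 3) ≡ 13/6 mod 17. 6⁻¹ ≡ 3 (mod 17) since 6·3 = 18 ≡ 1, so λ ≡ 5.
  x = λ² - 3 - 9 = 25 - 12 ≡ 13; y = λ·(3 - 13) - 3 ≡ 15. → (13, 15)
double: tangent at (13, 15): λ = (3·13² + 12)/(2·15) ≡ 9/13. 13⁻¹ ≡ 4 (mod 17), so λ ≡ 9·4 ≡ 2.
  x = λ² - 13 - 13 = 4 - 26 ≡ 12; y = λ·(13 - 12) - 15 ≡ 4. → (12, 4)

(12, 4)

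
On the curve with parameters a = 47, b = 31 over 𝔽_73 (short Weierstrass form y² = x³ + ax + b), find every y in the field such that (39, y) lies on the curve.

3, 70

x³ + 47x + 31 = 61183 ≡ 9 (mod 73).
Square roots of 9 mod 73: 3 and 70 (since 3² = 9 ≡ 9).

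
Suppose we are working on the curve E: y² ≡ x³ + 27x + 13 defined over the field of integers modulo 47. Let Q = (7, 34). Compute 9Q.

(46, 28)

Double-and-add on 9 = (1001)₂. Start with Q = (7, 34) for the leading 1-bit.
double: tangent at (7, 34): λ = (3·7² + 27)/(2·34) ≡ 33/21. 21⁻¹ ≡ 9 (mod 47), so λ ≡ 33·9 ≡ 15.
  x = λ² - 7 - 7 = 225 - 14 ≡ 23; y = λ·(7 - 23) - 34 ≡ 8. → (23, 8)
double: tangent at (23, 8): λ = (3·23² + 27)/(2·8) ≡ 16/16. 16⁻¹ ≡ 3 (mod 47) since 16·3 = 48 ≡ 1, so λ ≡ 16·3 ≡ 1.
  x = λ² - 23 - 23 = 1 - 46 ≡ 2; y = λ·(23 - 2) - 8 ≡ 13. → (2, 13)
double: tangent at (2, 13): λ = (3·2² + 27)/(2·13) ≡ 39/26. 26⁻¹ ≡ 38 (mod 47) since 26·38 = 988 ≡ 1, so λ ≡ 39·38 ≡ 25.
  x = λ² - 2 - 2 = 625 - 4 ≡ 10; y = λ·(2 - 10) - 13 ≡ 22. → (10, 22)
add Q: (10, 22) + (7, 34). λ = (34 - 22)/(7 - 10) ≡ 12/44 mod 47. 44⁻¹ ≡ 31 (mod 47) since 44·31 = 1364 ≡ 1, so λ ≡ 43.
  x = λ² - 10 - 7 = 1849 - 17 ≡ 46; y = λ·(10 - 46) - 22 ≡ 28. → (46, 28)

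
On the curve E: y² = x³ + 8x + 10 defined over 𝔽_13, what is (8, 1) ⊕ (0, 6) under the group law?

(8, 1) + (0, 6). λ = (6 - 1)/(0 - 8) ≡ 5/5 mod 13. 5⁻¹ ≡ 8 (mod 13), so λ ≡ 1.
  x = λ² - 8 - 0 = 1 - 8 ≡ 6; y = λ·(8 - 6) - 1 ≡ 1. → (6, 1)

(6, 1)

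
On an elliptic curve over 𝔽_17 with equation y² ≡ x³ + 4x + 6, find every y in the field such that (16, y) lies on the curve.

x³ + 4x + 6 = 4166 ≡ 1 (mod 17).
Square roots of 1 mod 17: 1 and 16 (since 1² = 1 ≡ 1).

1, 16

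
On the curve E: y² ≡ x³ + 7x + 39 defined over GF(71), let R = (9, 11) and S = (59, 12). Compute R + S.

(22, 64)

(9, 11) + (59, 12). λ = (12 - 11)/(59 - 9) ≡ 1/50 mod 71. 50⁻¹ ≡ 27 (mod 71) since 50·27 = 1350 ≡ 1, so λ ≡ 27.
  x = λ² - 9 - 59 = 729 - 68 ≡ 22; y = λ·(9 - 22) - 11 ≡ 64. → (22, 64)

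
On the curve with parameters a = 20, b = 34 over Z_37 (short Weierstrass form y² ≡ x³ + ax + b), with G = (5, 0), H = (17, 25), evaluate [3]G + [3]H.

(15, 34)

First 3G:
Repeated addition: build up to 3G.
2G: (5, 0) + (5, 0): same x and y₁ ≡ -y₂, so the sum is 𝒪.
3G: 𝒪 + (5, 0) = (5, 0) (identity).
3G = (5, 0).
Next 3H:
Repeated addition: build up to 3H.
2H: tangent at (17, 25): λ = (3·17² + 20)/(2·25) ≡ 36/13. 13⁻¹ ≡ 20 (mod 37) since 13·20 = 260 ≡ 1, so λ ≡ 36·20 ≡ 17.
  x = λ² - 17 - 17 = 289 - 34 ≡ 33; y = λ·(17 - 33) - 25 ≡ 36. → (33, 36)
3H: (33, 36) + (17, 25). λ = (25 - 36)/(17 - 33) ≡ 26/21 mod 37. 21⁻¹ ≡ 30 (mod 37) since 21·30 = 630 ≡ 1, so λ ≡ 3.
  x = λ² - 33 - 17 = 9 - 50 ≡ 33; y = λ·(33 - 33) - 36 ≡ 1. → (33, 1)
3H = (33, 1).
Finally 3G + 3H:
(5, 0) + (33, 1). λ = (1 - 0)/(33 - 5) ≡ 1/28 mod 37. 28⁻¹ ≡ 4 (mod 37), so λ ≡ 4.
  x = λ² - 5 - 33 = 16 - 38 ≡ 15; y = λ·(5 - 15) - 0 ≡ 34. → (15, 34)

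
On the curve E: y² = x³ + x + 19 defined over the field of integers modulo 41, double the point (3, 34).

(39, 38)

tangent at (3, 34): λ = (3·3² + 1)/(2·34) ≡ 28/27. 27⁻¹ ≡ 38 (mod 41) since 27·38 = 1026 ≡ 1, so λ ≡ 28·38 ≡ 39.
  x = λ² - 3 - 3 = 1521 - 6 ≡ 39; y = λ·(3 - 39) - 34 ≡ 38. → (39, 38)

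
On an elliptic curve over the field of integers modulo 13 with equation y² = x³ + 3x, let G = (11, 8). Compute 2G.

tangent at (11, 8): λ = (3·11² + 3)/(2·8) ≡ 2/3. 3⁻¹ ≡ 9 (mod 13), so λ ≡ 2·9 ≡ 5.
  x = λ² - 11 - 11 = 25 - 22 ≡ 3; y = λ·(11 - 3) - 8 ≡ 6. → (3, 6)

(3, 6)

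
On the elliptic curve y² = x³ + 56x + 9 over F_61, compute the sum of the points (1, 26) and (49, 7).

(7, 45)

(1, 26) + (49, 7). λ = (7 - 26)/(49 - 1) ≡ 42/48 mod 61. 48⁻¹ ≡ 14 (mod 61) since 48·14 = 672 ≡ 1, so λ ≡ 39.
  x = λ² - 1 - 49 = 1521 - 50 ≡ 7; y = λ·(1 - 7) - 26 ≡ 45. → (7, 45)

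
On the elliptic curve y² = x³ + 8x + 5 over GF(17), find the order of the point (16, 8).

2P: tangent at (16, 8): λ = (3·16² + 8)/(2·8) ≡ 11/16. 16⁻¹ ≡ 16 (mod 17), so λ ≡ 11·16 ≡ 6.
  x = λ² - 16 - 16 = 36 - 32 ≡ 4; y = λ·(16 - 4) - 8 ≡ 13. → (4, 13)
3P: (4, 13) + (16, 8). λ = (8 - 13)/(16 - 4) ≡ 12/12 mod 17. 12⁻¹ ≡ 10 (mod 17), so λ ≡ 1.
  x = λ² - 4 - 16 = 1 - 20 ≡ 15; y = λ·(4 - 15) - 13 ≡ 10. → (15, 10)
4P: (15, 10) + (16, 8). λ = (8 - 10)/(16 - 15) ≡ 15/1 mod 17. 1⁻¹ ≡ 1 (mod 17) since 1·1 = 1 ≡ 1, so λ ≡ 15.
  x = λ² - 15 - 16 = 225 - 31 ≡ 7; y = λ·(15 - 7) - 10 ≡ 8. → (7, 8)
5P: (7, 8) + (16, 8). λ = (8 - 8)/(16 - 7) ≡ 0/9 mod 17. 9⁻¹ ≡ 2 (mod 17) since 9·2 = 18 ≡ 1, so λ ≡ 0.
  x = λ² - 7 - 16 = 0 - 23 ≡ 11; y = λ·(7 - 11) - 8 ≡ 9. → (11, 9)
6P: (11, 9) + (16, 8). λ = (8 - 9)/(16 - 11) ≡ 16/5 mod 17. 5⁻¹ ≡ 7 (mod 17) since 5·7 = 35 ≡ 1, so λ ≡ 10.
  x = λ² - 11 - 16 = 100 - 27 ≡ 5; y = λ·(11 - 5) - 9 ≡ 0. → (5, 0)
7P: (5, 0) + (16, 8). λ = (8 - 0)/(16 - 5) ≡ 8/11 mod 17. 11⁻¹ ≡ 14 (mod 17), so λ ≡ 10.
  x = λ² - 5 - 16 = 100 - 21 ≡ 11; y = λ·(5 - 11) - 0 ≡ 8. → (11, 8)
8P: (11, 8) + (16, 8). λ = (8 - 8)/(16 - 11) ≡ 0/5 mod 17. 5⁻¹ ≡ 7 (mod 17), so λ ≡ 0.
  x = λ² - 11 - 16 = 0 - 27 ≡ 7; y = λ·(11 - 7) - 8 ≡ 9. → (7, 9)
9P: (7, 9) + (16, 8). λ = (8 - 9)/(16 - 7) ≡ 16/9 mod 17. 9⁻¹ ≡ 2 (mod 17) since 9·2 = 18 ≡ 1, so λ ≡ 15.
  x = λ² - 7 - 16 = 225 - 23 ≡ 15; y = λ·(7 - 15) - 9 ≡ 7. → (15, 7)
10P: (15, 7) + (16, 8). λ = (8 - 7)/(16 - 15) ≡ 1/1 mod 17. 1⁻¹ ≡ 1 (mod 17) since 1·1 = 1 ≡ 1, so λ ≡ 1.
  x = λ² - 15 - 16 = 1 - 31 ≡ 4; y = λ·(15 - 4) - 7 ≡ 4. → (4, 4)
11P: (4, 4) + (16, 8). λ = (8 - 4)/(16 - 4) ≡ 4/12 mod 17. 12⁻¹ ≡ 10 (mod 17) since 12·10 = 120 ≡ 1, so λ ≡ 6.
  x = λ² - 4 - 16 = 36 - 20 ≡ 16; y = λ·(4 - 16) - 4 ≡ 9. → (16, 9)
12P: (16, 9) + (16, 8): same x and y₁ ≡ -y₂, so the sum is O.
12P = O, so the order is 12.

12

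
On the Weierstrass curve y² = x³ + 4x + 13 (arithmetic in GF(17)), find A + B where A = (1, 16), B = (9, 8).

(8, 8)

(1, 16) + (9, 8). λ = (8 - 16)/(9 - 1) ≡ 9/8 mod 17. 8⁻¹ ≡ 15 (mod 17) since 8·15 = 120 ≡ 1, so λ ≡ 16.
  x = λ² - 1 - 9 = 256 - 10 ≡ 8; y = λ·(1 - 8) - 16 ≡ 8. → (8, 8)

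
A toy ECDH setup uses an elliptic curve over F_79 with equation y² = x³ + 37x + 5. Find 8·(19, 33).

Write Q = (19, 33).
Double-and-add on 8 = (1000)₂. Start with Q = (19, 33) for the leading 1-bit.
double: tangent at (19, 33): λ = (3·19² + 37)/(2·33) ≡ 14/66. 66⁻¹ ≡ 6 (mod 79), so λ ≡ 14·6 ≡ 5.
  x = λ² - 19 - 19 = 25 - 38 ≡ 66; y = λ·(19 - 66) - 33 ≡ 48. → (66, 48)
double: tangent at (66, 48): λ = (3·66² + 37)/(2·48) ≡ 70/17. 17⁻¹ ≡ 14 (mod 79), so λ ≡ 70·14 ≡ 32.
  x = λ² - 66 - 66 = 1024 - 132 ≡ 23; y = λ·(66 - 23) - 48 ≡ 64. → (23, 64)
double: tangent at (23, 64): λ = (3·23² + 37)/(2·64) ≡ 44/49. 49⁻¹ ≡ 50 (mod 79) since 49·50 = 2450 ≡ 1, so λ ≡ 44·50 ≡ 67.
  x = λ² - 23 - 23 = 4489 - 46 ≡ 19; y = λ·(23 - 19) - 64 ≡ 46. → (19, 46)

(19, 46)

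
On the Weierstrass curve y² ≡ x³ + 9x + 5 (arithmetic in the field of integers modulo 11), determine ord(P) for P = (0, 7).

7

2P: tangent at (0, 7): λ = (3·0² + 9)/(2·7) ≡ 9/3. 3⁻¹ ≡ 4 (mod 11), so λ ≡ 9·4 ≡ 3.
  x = λ² - 0 - 0 = 9 - 0 ≡ 9; y = λ·(0 - 9) - 7 ≡ 10. → (9, 10)
3P: (9, 10) + (0, 7). λ = (7 - 10)/(0 - 9) ≡ 8/2 mod 11. 2⁻¹ ≡ 6 (mod 11), so λ ≡ 4.
  x = λ² - 9 - 0 = 16 - 9 ≡ 7; y = λ·(9 - 7) - 10 ≡ 9. → (7, 9)
4P: (7, 9) + (0, 7). λ = (7 - 9)/(0 - 7) ≡ 9/4 mod 11. 4⁻¹ ≡ 3 (mod 11), so λ ≡ 5.
  x = λ² - 7 - 0 = 25 - 7 ≡ 7; y = λ·(7 - 7) - 9 ≡ 2. → (7, 2)
5P: (7, 2) + (0, 7). λ = (7 - 2)/(0 - 7) ≡ 5/4 mod 11. 4⁻¹ ≡ 3 (mod 11) since 4·3 = 12 ≡ 1, so λ ≡ 4.
  x = λ² - 7 - 0 = 16 - 7 ≡ 9; y = λ·(7 - 9) - 2 ≡ 1. → (9, 1)
6P: (9, 1) + (0, 7). λ = (7 - 1)/(0 - 9) ≡ 6/2 mod 11. 2⁻¹ ≡ 6 (mod 11) since 2·6 = 12 ≡ 1, so λ ≡ 3.
  x = λ² - 9 - 0 = 9 - 9 ≡ 0; y = λ·(9 - 0) - 1 ≡ 4. → (0, 4)
7P: (0, 4) + (0, 7): same x and y₁ ≡ -y₂, so the sum is 𝒪.
7P = 𝒪, so the order is 7.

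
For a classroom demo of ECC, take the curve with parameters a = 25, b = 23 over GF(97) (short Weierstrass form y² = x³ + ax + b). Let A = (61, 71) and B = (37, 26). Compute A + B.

(1, 90)

(61, 71) + (37, 26). λ = (26 - 71)/(37 - 61) ≡ 52/73 mod 97. 73⁻¹ ≡ 4 (mod 97) since 73·4 = 292 ≡ 1, so λ ≡ 14.
  x = λ² - 61 - 37 = 196 - 98 ≡ 1; y = λ·(61 - 1) - 71 ≡ 90. → (1, 90)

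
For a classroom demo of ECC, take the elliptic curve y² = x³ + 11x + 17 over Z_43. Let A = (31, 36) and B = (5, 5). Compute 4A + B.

(5, 5)

First 4A:
Repeated addition: build up to 4A.
2A: tangent at (31, 36): λ = (3·31² + 11)/(2·36) ≡ 13/29. 29⁻¹ ≡ 3 (mod 43), so λ ≡ 13·3 ≡ 39.
  x = λ² - 31 - 31 = 1521 - 62 ≡ 40; y = λ·(31 - 40) - 36 ≡ 0. → (40, 0)
3A: (40, 0) + (31, 36). λ = (36 - 0)/(31 - 40) ≡ 36/34 mod 43. 34⁻¹ ≡ 19 (mod 43), so λ ≡ 39.
  x = λ² - 40 - 31 = 1521 - 71 ≡ 31; y = λ·(40 - 31) - 0 ≡ 7. → (31, 7)
4A: (31, 7) + (31, 36): same x and y₁ ≡ -y₂, so the sum is ∞.
4A = ∞.
Finally 4A + B:
∞ + (5, 5) = (5, 5) (identity).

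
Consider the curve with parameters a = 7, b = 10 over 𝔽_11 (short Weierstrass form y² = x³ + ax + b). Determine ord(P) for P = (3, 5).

2P: tangent at (3, 5): λ = (3·3² + 7)/(2·5) ≡ 1/10. 10⁻¹ ≡ 10 (mod 11), so λ ≡ 1·10 ≡ 10.
  x = λ² - 3 - 3 = 100 - 6 ≡ 6; y = λ·(3 - 6) - 5 ≡ 9. → (6, 9)
3P: (6, 9) + (3, 5). λ = (5 - 9)/(3 - 6) ≡ 7/8 mod 11. 8⁻¹ ≡ 7 (mod 11), so λ ≡ 5.
  x = λ² - 6 - 3 = 25 - 9 ≡ 5; y = λ·(6 - 5) - 9 ≡ 7. → (5, 7)
4P: (5, 7) + (3, 5). λ = (5 - 7)/(3 - 5) ≡ 9/9 mod 11. 9⁻¹ ≡ 5 (mod 11) since 9·5 = 45 ≡ 1, so λ ≡ 1.
  x = λ² - 5 - 3 = 1 - 8 ≡ 4; y = λ·(5 - 4) - 7 ≡ 5. → (4, 5)
5P: (4, 5) + (3, 5). λ = (5 - 5)/(3 - 4) ≡ 0/10 mod 11. 10⁻¹ ≡ 10 (mod 11), so λ ≡ 0.
  x = λ² - 4 - 3 = 0 - 7 ≡ 4; y = λ·(4 - 4) - 5 ≡ 6. → (4, 6)
6P: (4, 6) + (3, 5). λ = (5 - 6)/(3 - 4) ≡ 10/10 mod 11. 10⁻¹ ≡ 10 (mod 11) since 10·10 = 100 ≡ 1, so λ ≡ 1.
  x = λ² - 4 - 3 = 1 - 7 ≡ 5; y = λ·(4 - 5) - 6 ≡ 4. → (5, 4)
7P: (5, 4) + (3, 5). λ = (5 - 4)/(3 - 5) ≡ 1/9 mod 11. 9⁻¹ ≡ 5 (mod 11) since 9·5 = 45 ≡ 1, so λ ≡ 5.
  x = λ² - 5 - 3 = 25 - 8 ≡ 6; y = λ·(5 - 6) - 4 ≡ 2. → (6, 2)
8P: (6, 2) + (3, 5). λ = (5 - 2)/(3 - 6) ≡ 3/8 mod 11. 8⁻¹ ≡ 7 (mod 11), so λ ≡ 10.
  x = λ² - 6 - 3 = 100 - 9 ≡ 3; y = λ·(6 - 3) - 2 ≡ 6. → (3, 6)
9P: (3, 6) + (3, 5): same x and y₁ ≡ -y₂, so the sum is the point at infinity.
9P = the point at infinity, so the order is 9.

9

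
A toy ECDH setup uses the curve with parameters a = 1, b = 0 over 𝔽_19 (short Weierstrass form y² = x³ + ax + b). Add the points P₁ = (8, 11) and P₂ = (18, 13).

(8, 11) + (18, 13). λ = (13 - 11)/(18 - 8) ≡ 2/10 mod 19. 10⁻¹ ≡ 2 (mod 19) since 10·2 = 20 ≡ 1, so λ ≡ 4.
  x = λ² - 8 - 18 = 16 - 26 ≡ 9; y = λ·(8 - 9) - 11 ≡ 4. → (9, 4)

(9, 4)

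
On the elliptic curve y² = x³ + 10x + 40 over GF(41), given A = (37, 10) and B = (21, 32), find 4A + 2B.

First 4A:
Repeated addition: build up to 4A.
2A: tangent at (37, 10): λ = (3·37² + 10)/(2·10) ≡ 17/20. 20⁻¹ ≡ 39 (mod 41) since 20·39 = 780 ≡ 1, so λ ≡ 17·39 ≡ 7.
  x = λ² - 37 - 37 = 49 - 74 ≡ 16; y = λ·(37 - 16) - 10 ≡ 14. → (16, 14)
3A: (16, 14) + (37, 10). λ = (10 - 14)/(37 - 16) ≡ 37/21 mod 41. 21⁻¹ ≡ 2 (mod 41), so λ ≡ 33.
  x = λ² - 16 - 37 = 1089 - 53 ≡ 11; y = λ·(16 - 11) - 14 ≡ 28. → (11, 28)
4A: (11, 28) + (37, 10). λ = (10 - 28)/(37 - 11) ≡ 23/26 mod 41. 26⁻¹ ≡ 30 (mod 41), so λ ≡ 34.
  x = λ² - 11 - 37 = 1156 - 48 ≡ 1; y = λ·(11 - 1) - 28 ≡ 25. → (1, 25)
4A = (1, 25).
Next 2B:
Repeated addition: build up to 2B.
2B: tangent at (21, 32): λ = (3·21² + 10)/(2·32) ≡ 21/23. 23⁻¹ ≡ 25 (mod 41), so λ ≡ 21·25 ≡ 33.
  x = λ² - 21 - 21 = 1089 - 42 ≡ 22; y = λ·(21 - 22) - 32 ≡ 17. → (22, 17)
2B = (22, 17).
Finally 4A + 2B:
(1, 25) + (22, 17). λ = (17 - 25)/(22 - 1) ≡ 33/21 mod 41. 21⁻¹ ≡ 2 (mod 41), so λ ≡ 25.
  x = λ² - 1 - 22 = 625 - 23 ≡ 28; y = λ·(1 - 28) - 25 ≡ 38. → (28, 38)

(28, 38)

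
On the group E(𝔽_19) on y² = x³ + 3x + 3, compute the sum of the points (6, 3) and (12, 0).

(6, 16)

(6, 3) + (12, 0). λ = (0 - 3)/(12 - 6) ≡ 16/6 mod 19. 6⁻¹ ≡ 16 (mod 19), so λ ≡ 9.
  x = λ² - 6 - 12 = 81 - 18 ≡ 6; y = λ·(6 - 6) - 3 ≡ 16. → (6, 16)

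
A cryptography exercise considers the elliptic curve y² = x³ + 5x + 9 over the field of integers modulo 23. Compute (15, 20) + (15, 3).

The two points share x = 15 and their y-coordinates satisfy 20 + 3 ≡ 0 (mod 23), so they are inverses. Their sum is ∞.

O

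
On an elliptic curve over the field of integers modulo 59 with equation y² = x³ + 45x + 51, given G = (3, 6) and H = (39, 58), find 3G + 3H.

First 3G:
Repeated addition: build up to 3G.
2G: tangent at (3, 6): λ = (3·3² + 45)/(2·6) ≡ 13/12. 12⁻¹ ≡ 5 (mod 59) since 12·5 = 60 ≡ 1, so λ ≡ 13·5 ≡ 6.
  x = λ² - 3 - 3 = 36 - 6 ≡ 30; y = λ·(3 - 30) - 6 ≡ 9. → (30, 9)
3G: (30, 9) + (3, 6). λ = (6 - 9)/(3 - 30) ≡ 56/32 mod 59. 32⁻¹ ≡ 24 (mod 59) since 32·24 = 768 ≡ 1, so λ ≡ 46.
  x = λ² - 30 - 3 = 2116 - 33 ≡ 18; y = λ·(30 - 18) - 9 ≡ 12. → (18, 12)
3G = (18, 12).
Next 3H:
Repeated addition: build up to 3H.
2H: tangent at (39, 58): λ = (3·39² + 45)/(2·58) ≡ 6/57. 57⁻¹ ≡ 29 (mod 59), so λ ≡ 6·29 ≡ 56.
  x = λ² - 39 - 39 = 3136 - 78 ≡ 49; y = λ·(39 - 49) - 58 ≡ 31. → (49, 31)
3H: (49, 31) + (39, 58). λ = (58 - 31)/(39 - 49) ≡ 27/49 mod 59. 49⁻¹ ≡ 53 (mod 59) since 49·53 = 2597 ≡ 1, so λ ≡ 15.
  x = λ² - 49 - 39 = 225 - 88 ≡ 19; y = λ·(49 - 19) - 31 ≡ 6. → (19, 6)
3H = (19, 6).
Finally 3G + 3H:
(18, 12) + (19, 6). λ = (6 - 12)/(19 - 18) ≡ 53/1 mod 59. 1⁻¹ ≡ 1 (mod 59) since 1·1 = 1 ≡ 1, so λ ≡ 53.
  x = λ² - 18 - 19 = 2809 - 37 ≡ 58; y = λ·(18 - 58) - 12 ≡ 51. → (58, 51)

(58, 51)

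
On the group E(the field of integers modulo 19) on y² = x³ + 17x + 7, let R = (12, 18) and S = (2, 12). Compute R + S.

(16, 10)

(12, 18) + (2, 12). λ = (12 - 18)/(2 - 12) ≡ 13/9 mod 19. 9⁻¹ ≡ 17 (mod 19) since 9·17 = 153 ≡ 1, so λ ≡ 12.
  x = λ² - 12 - 2 = 144 - 14 ≡ 16; y = λ·(12 - 16) - 18 ≡ 10. → (16, 10)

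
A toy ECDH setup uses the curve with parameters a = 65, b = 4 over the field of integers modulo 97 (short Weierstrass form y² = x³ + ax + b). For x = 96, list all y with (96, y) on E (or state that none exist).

x³ + 65x + 4 = 890980 ≡ 35 (mod 97).
Square roots of 35 mod 97: 36 and 61 (since 36² = 1296 ≡ 35).

36, 61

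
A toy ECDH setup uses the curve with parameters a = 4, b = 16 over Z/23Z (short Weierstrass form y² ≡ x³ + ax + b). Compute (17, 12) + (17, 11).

O

The two points share x = 17 and their y-coordinates satisfy 12 + 11 ≡ 0 (mod 23), so they are inverses. Their sum is O.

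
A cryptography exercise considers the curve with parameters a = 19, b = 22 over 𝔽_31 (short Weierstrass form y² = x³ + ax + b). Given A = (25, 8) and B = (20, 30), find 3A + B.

(26, 22)

First 3A:
Repeated addition: build up to 3A.
2A: tangent at (25, 8): λ = (3·25² + 19)/(2·8) ≡ 3/16. 16⁻¹ ≡ 2 (mod 31), so λ ≡ 3·2 ≡ 6.
  x = λ² - 25 - 25 = 36 - 50 ≡ 17; y = λ·(25 - 17) - 8 ≡ 9. → (17, 9)
3A: (17, 9) + (25, 8). λ = (8 - 9)/(25 - 17) ≡ 30/8 mod 31. 8⁻¹ ≡ 4 (mod 31) since 8·4 = 32 ≡ 1, so λ ≡ 27.
  x = λ² - 17 - 25 = 729 - 42 ≡ 5; y = λ·(17 - 5) - 9 ≡ 5. → (5, 5)
3A = (5, 5).
Finally 3A + B:
(5, 5) + (20, 30). λ = (30 - 5)/(20 - 5) ≡ 25/15 mod 31. 15⁻¹ ≡ 29 (mod 31) since 15·29 = 435 ≡ 1, so λ ≡ 12.
  x = λ² - 5 - 20 = 144 - 25 ≡ 26; y = λ·(5 - 26) - 5 ≡ 22. → (26, 22)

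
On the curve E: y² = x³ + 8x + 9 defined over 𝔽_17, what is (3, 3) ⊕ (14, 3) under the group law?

(0, 14)

(3, 3) + (14, 3). λ = (3 - 3)/(14 - 3) ≡ 0/11 mod 17. 11⁻¹ ≡ 14 (mod 17), so λ ≡ 0.
  x = λ² - 3 - 14 = 0 - 17 ≡ 0; y = λ·(3 - 0) - 3 ≡ 14. → (0, 14)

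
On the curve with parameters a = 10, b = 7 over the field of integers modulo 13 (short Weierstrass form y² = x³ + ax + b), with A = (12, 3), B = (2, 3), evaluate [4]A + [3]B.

First 4A:
Repeated addition: build up to 4A.
2A: tangent at (12, 3): λ = (3·12² + 10)/(2·3) ≡ 0/6. 6⁻¹ ≡ 11 (mod 13) since 6·11 = 66 ≡ 1, so λ ≡ 0·11 ≡ 0.
  x = λ² - 12 - 12 = 0 - 24 ≡ 2; y = λ·(12 - 2) - 3 ≡ 10. → (2, 10)
3A: (2, 10) + (12, 3). λ = (3 - 10)/(12 - 2) ≡ 6/10 mod 13. 10⁻¹ ≡ 4 (mod 13) since 10·4 = 40 ≡ 1, so λ ≡ 11.
  x = λ² - 2 - 12 = 121 - 14 ≡ 3; y = λ·(2 - 3) - 10 ≡ 5. → (3, 5)
4A: (3, 5) + (12, 3). λ = (3 - 5)/(12 - 3) ≡ 11/9 mod 13. 9⁻¹ ≡ 3 (mod 13) since 9·3 = 27 ≡ 1, so λ ≡ 7.
  x = λ² - 3 - 12 = 49 - 15 ≡ 8; y = λ·(3 - 8) - 5 ≡ 12. → (8, 12)
4A = (8, 12).
Next 3B:
Repeated addition: build up to 3B.
2B: tangent at (2, 3): λ = (3·2² + 10)/(2·3) ≡ 9/6. 6⁻¹ ≡ 11 (mod 13), so λ ≡ 9·11 ≡ 8.
  x = λ² - 2 - 2 = 64 - 4 ≡ 8; y = λ·(2 - 8) - 3 ≡ 1. → (8, 1)
3B: (8, 1) + (2, 3). λ = (3 - 1)/(2 - 8) ≡ 2/7 mod 13. 7⁻¹ ≡ 2 (mod 13), so λ ≡ 4.
  x = λ² - 8 - 2 = 16 - 10 ≡ 6; y = λ·(8 - 6) - 1 ≡ 7. → (6, 7)
3B = (6, 7).
Finally 4A + 3B:
(8, 12) + (6, 7). λ = (7 - 12)/(6 - 8) ≡ 8/11 mod 13. 11⁻¹ ≡ 6 (mod 13), so λ ≡ 9.
  x = λ² - 8 - 6 = 81 - 14 ≡ 2; y = λ·(8 - 2) - 12 ≡ 3. → (2, 3)

(2, 3)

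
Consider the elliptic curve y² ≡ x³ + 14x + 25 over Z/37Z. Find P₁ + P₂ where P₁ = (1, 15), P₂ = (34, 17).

(30, 18)

(1, 15) + (34, 17). λ = (17 - 15)/(34 - 1) ≡ 2/33 mod 37. 33⁻¹ ≡ 9 (mod 37), so λ ≡ 18.
  x = λ² - 1 - 34 = 324 - 35 ≡ 30; y = λ·(1 - 30) - 15 ≡ 18. → (30, 18)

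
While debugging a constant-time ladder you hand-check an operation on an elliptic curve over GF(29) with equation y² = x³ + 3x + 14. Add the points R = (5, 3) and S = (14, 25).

(5, 3) + (14, 25). λ = (25 - 3)/(14 - 5) ≡ 22/9 mod 29. 9⁻¹ ≡ 13 (mod 29) since 9·13 = 117 ≡ 1, so λ ≡ 25.
  x = λ² - 5 - 14 = 625 - 19 ≡ 26; y = λ·(5 - 26) - 3 ≡ 23. → (26, 23)

(26, 23)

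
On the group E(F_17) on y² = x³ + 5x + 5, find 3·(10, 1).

Write G = (10, 1).
Repeated addition: build up to 3G.
2G: tangent at (10, 1): λ = (3·10² + 5)/(2·1) ≡ 16/2. 2⁻¹ ≡ 9 (mod 17), so λ ≡ 16·9 ≡ 8.
  x = λ² - 10 - 10 = 64 - 20 ≡ 10; y = λ·(10 - 10) - 1 ≡ 16. → (10, 16)
3G: (10, 16) + (10, 1): same x and y₁ ≡ -y₂, so the sum is the point at infinity.

O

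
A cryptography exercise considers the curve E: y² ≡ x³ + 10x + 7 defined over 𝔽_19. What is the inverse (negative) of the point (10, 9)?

-(10, 9) = (10, -9 mod 19) = (10, 10).

(10, 10)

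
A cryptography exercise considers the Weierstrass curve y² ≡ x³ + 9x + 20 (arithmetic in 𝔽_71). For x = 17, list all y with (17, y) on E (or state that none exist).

20, 51

x³ + 9x + 20 = 5086 ≡ 45 (mod 71).
Square roots of 45 mod 71: 20 and 51 (since 20² = 400 ≡ 45).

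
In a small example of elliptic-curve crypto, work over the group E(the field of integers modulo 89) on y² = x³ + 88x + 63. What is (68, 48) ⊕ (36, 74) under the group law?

(2, 43)

(68, 48) + (36, 74). λ = (74 - 48)/(36 - 68) ≡ 26/57 mod 89. 57⁻¹ ≡ 25 (mod 89), so λ ≡ 27.
  x = λ² - 68 - 36 = 729 - 104 ≡ 2; y = λ·(68 - 2) - 48 ≡ 43. → (2, 43)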